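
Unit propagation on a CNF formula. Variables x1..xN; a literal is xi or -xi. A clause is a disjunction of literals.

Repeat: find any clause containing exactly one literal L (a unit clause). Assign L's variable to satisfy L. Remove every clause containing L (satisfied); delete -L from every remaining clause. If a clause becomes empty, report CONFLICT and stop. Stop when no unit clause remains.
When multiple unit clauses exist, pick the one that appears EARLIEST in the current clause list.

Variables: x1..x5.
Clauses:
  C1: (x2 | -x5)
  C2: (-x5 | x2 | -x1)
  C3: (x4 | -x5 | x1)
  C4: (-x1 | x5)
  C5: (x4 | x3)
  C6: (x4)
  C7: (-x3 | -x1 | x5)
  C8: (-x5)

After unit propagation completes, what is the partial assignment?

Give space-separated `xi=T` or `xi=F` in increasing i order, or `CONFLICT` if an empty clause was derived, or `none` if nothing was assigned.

Answer: x1=F x4=T x5=F

Derivation:
unit clause [4] forces x4=T; simplify:
  satisfied 3 clause(s); 5 remain; assigned so far: [4]
unit clause [-5] forces x5=F; simplify:
  drop 5 from [-1, 5] -> [-1]
  drop 5 from [-3, -1, 5] -> [-3, -1]
  satisfied 3 clause(s); 2 remain; assigned so far: [4, 5]
unit clause [-1] forces x1=F; simplify:
  satisfied 2 clause(s); 0 remain; assigned so far: [1, 4, 5]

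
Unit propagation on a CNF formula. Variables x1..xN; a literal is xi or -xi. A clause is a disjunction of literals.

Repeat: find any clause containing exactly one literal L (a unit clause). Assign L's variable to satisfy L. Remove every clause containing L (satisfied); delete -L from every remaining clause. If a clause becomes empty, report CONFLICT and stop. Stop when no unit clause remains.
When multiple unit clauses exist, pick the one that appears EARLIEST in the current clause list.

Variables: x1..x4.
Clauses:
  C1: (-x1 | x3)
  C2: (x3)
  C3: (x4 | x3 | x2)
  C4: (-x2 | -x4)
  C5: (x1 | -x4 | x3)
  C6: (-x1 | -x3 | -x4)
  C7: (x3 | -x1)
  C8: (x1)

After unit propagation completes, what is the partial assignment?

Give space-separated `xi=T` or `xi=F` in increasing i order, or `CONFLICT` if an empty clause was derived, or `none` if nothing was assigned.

unit clause [3] forces x3=T; simplify:
  drop -3 from [-1, -3, -4] -> [-1, -4]
  satisfied 5 clause(s); 3 remain; assigned so far: [3]
unit clause [1] forces x1=T; simplify:
  drop -1 from [-1, -4] -> [-4]
  satisfied 1 clause(s); 2 remain; assigned so far: [1, 3]
unit clause [-4] forces x4=F; simplify:
  satisfied 2 clause(s); 0 remain; assigned so far: [1, 3, 4]

Answer: x1=T x3=T x4=F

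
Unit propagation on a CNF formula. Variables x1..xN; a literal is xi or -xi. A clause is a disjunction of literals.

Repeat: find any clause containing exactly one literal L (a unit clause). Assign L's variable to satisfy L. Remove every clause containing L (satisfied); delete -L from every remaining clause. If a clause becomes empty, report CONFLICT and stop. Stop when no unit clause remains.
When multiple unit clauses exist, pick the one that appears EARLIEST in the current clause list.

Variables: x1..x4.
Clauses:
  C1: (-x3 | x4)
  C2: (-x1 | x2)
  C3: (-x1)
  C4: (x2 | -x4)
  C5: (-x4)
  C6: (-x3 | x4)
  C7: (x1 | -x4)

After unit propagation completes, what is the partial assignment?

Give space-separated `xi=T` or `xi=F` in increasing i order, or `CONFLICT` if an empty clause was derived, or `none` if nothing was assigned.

unit clause [-1] forces x1=F; simplify:
  drop 1 from [1, -4] -> [-4]
  satisfied 2 clause(s); 5 remain; assigned so far: [1]
unit clause [-4] forces x4=F; simplify:
  drop 4 from [-3, 4] -> [-3]
  drop 4 from [-3, 4] -> [-3]
  satisfied 3 clause(s); 2 remain; assigned so far: [1, 4]
unit clause [-3] forces x3=F; simplify:
  satisfied 2 clause(s); 0 remain; assigned so far: [1, 3, 4]

Answer: x1=F x3=F x4=F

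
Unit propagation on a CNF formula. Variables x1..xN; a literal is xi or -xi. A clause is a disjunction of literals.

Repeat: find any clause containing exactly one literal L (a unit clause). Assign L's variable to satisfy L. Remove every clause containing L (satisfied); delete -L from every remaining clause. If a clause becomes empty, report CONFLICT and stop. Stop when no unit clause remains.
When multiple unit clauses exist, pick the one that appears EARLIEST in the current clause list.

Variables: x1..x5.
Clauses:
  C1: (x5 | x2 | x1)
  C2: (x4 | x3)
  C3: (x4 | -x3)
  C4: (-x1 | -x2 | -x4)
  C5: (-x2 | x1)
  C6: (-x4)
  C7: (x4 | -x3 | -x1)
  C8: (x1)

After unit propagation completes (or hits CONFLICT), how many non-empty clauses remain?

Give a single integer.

unit clause [-4] forces x4=F; simplify:
  drop 4 from [4, 3] -> [3]
  drop 4 from [4, -3] -> [-3]
  drop 4 from [4, -3, -1] -> [-3, -1]
  satisfied 2 clause(s); 6 remain; assigned so far: [4]
unit clause [3] forces x3=T; simplify:
  drop -3 from [-3] -> [] (empty!)
  drop -3 from [-3, -1] -> [-1]
  satisfied 1 clause(s); 5 remain; assigned so far: [3, 4]
CONFLICT (empty clause)

Answer: 4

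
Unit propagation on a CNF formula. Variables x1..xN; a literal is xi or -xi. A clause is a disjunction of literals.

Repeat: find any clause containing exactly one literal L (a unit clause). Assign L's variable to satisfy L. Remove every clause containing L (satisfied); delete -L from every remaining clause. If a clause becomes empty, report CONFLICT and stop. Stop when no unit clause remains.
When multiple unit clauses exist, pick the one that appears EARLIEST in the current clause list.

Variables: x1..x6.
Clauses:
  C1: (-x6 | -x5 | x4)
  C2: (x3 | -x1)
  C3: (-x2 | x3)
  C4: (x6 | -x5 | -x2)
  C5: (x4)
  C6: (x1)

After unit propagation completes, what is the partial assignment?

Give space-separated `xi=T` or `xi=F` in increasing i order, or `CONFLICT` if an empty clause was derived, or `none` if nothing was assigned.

Answer: x1=T x3=T x4=T

Derivation:
unit clause [4] forces x4=T; simplify:
  satisfied 2 clause(s); 4 remain; assigned so far: [4]
unit clause [1] forces x1=T; simplify:
  drop -1 from [3, -1] -> [3]
  satisfied 1 clause(s); 3 remain; assigned so far: [1, 4]
unit clause [3] forces x3=T; simplify:
  satisfied 2 clause(s); 1 remain; assigned so far: [1, 3, 4]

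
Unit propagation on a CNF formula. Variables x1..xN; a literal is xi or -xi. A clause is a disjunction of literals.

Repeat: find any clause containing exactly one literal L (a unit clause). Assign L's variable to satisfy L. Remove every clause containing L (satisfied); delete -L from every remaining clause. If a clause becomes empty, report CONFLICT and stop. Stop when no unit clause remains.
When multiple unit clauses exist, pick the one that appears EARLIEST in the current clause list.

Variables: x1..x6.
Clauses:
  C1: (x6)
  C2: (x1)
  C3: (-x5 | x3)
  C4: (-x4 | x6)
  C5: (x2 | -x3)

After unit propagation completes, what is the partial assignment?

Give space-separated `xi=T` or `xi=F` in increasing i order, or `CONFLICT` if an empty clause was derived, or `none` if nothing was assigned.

unit clause [6] forces x6=T; simplify:
  satisfied 2 clause(s); 3 remain; assigned so far: [6]
unit clause [1] forces x1=T; simplify:
  satisfied 1 clause(s); 2 remain; assigned so far: [1, 6]

Answer: x1=T x6=T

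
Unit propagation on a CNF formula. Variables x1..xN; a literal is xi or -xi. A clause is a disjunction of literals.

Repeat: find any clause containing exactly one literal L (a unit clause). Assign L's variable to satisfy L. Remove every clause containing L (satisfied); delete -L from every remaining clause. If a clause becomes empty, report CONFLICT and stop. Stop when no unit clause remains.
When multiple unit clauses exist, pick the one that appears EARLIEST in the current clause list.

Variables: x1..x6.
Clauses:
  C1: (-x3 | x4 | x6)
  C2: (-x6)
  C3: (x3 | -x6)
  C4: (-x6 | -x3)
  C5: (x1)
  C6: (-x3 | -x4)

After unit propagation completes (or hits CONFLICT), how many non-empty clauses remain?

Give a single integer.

Answer: 2

Derivation:
unit clause [-6] forces x6=F; simplify:
  drop 6 from [-3, 4, 6] -> [-3, 4]
  satisfied 3 clause(s); 3 remain; assigned so far: [6]
unit clause [1] forces x1=T; simplify:
  satisfied 1 clause(s); 2 remain; assigned so far: [1, 6]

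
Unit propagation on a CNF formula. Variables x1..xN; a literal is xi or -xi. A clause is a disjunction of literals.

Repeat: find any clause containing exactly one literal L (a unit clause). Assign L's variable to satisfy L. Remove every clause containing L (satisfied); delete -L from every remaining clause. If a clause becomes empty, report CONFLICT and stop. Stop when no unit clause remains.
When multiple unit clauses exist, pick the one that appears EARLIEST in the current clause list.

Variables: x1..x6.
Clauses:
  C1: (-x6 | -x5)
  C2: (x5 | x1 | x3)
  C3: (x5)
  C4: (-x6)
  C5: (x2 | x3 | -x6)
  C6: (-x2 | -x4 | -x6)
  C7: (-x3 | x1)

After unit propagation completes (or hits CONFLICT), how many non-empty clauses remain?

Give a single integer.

unit clause [5] forces x5=T; simplify:
  drop -5 from [-6, -5] -> [-6]
  satisfied 2 clause(s); 5 remain; assigned so far: [5]
unit clause [-6] forces x6=F; simplify:
  satisfied 4 clause(s); 1 remain; assigned so far: [5, 6]

Answer: 1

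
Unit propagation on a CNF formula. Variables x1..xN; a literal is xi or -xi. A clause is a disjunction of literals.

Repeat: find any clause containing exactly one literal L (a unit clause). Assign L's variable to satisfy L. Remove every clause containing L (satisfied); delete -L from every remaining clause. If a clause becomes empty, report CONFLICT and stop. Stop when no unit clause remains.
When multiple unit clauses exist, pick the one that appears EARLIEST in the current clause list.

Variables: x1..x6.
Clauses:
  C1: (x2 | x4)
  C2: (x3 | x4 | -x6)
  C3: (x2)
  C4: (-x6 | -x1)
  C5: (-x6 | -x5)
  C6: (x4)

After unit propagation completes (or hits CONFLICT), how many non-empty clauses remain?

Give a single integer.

unit clause [2] forces x2=T; simplify:
  satisfied 2 clause(s); 4 remain; assigned so far: [2]
unit clause [4] forces x4=T; simplify:
  satisfied 2 clause(s); 2 remain; assigned so far: [2, 4]

Answer: 2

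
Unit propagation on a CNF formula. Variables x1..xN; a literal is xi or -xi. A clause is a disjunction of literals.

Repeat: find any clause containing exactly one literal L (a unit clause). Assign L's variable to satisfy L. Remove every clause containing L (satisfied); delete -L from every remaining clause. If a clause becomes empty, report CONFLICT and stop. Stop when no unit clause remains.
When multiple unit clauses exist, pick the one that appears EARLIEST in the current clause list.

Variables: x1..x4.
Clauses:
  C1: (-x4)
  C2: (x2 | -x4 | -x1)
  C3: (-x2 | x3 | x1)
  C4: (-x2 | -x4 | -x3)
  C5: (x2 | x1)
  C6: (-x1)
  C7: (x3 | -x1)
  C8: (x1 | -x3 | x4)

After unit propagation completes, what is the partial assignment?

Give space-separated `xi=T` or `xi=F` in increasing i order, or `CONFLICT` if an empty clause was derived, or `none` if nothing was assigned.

unit clause [-4] forces x4=F; simplify:
  drop 4 from [1, -3, 4] -> [1, -3]
  satisfied 3 clause(s); 5 remain; assigned so far: [4]
unit clause [-1] forces x1=F; simplify:
  drop 1 from [-2, 3, 1] -> [-2, 3]
  drop 1 from [2, 1] -> [2]
  drop 1 from [1, -3] -> [-3]
  satisfied 2 clause(s); 3 remain; assigned so far: [1, 4]
unit clause [2] forces x2=T; simplify:
  drop -2 from [-2, 3] -> [3]
  satisfied 1 clause(s); 2 remain; assigned so far: [1, 2, 4]
unit clause [3] forces x3=T; simplify:
  drop -3 from [-3] -> [] (empty!)
  satisfied 1 clause(s); 1 remain; assigned so far: [1, 2, 3, 4]
CONFLICT (empty clause)

Answer: CONFLICT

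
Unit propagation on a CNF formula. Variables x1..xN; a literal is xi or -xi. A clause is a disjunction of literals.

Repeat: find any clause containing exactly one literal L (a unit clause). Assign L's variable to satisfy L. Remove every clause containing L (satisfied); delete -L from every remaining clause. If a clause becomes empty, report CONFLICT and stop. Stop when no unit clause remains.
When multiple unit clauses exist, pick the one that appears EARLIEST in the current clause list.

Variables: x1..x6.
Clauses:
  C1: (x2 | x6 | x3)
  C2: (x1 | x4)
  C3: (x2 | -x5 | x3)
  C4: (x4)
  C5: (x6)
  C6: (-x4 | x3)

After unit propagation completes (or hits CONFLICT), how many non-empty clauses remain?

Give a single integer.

Answer: 0

Derivation:
unit clause [4] forces x4=T; simplify:
  drop -4 from [-4, 3] -> [3]
  satisfied 2 clause(s); 4 remain; assigned so far: [4]
unit clause [6] forces x6=T; simplify:
  satisfied 2 clause(s); 2 remain; assigned so far: [4, 6]
unit clause [3] forces x3=T; simplify:
  satisfied 2 clause(s); 0 remain; assigned so far: [3, 4, 6]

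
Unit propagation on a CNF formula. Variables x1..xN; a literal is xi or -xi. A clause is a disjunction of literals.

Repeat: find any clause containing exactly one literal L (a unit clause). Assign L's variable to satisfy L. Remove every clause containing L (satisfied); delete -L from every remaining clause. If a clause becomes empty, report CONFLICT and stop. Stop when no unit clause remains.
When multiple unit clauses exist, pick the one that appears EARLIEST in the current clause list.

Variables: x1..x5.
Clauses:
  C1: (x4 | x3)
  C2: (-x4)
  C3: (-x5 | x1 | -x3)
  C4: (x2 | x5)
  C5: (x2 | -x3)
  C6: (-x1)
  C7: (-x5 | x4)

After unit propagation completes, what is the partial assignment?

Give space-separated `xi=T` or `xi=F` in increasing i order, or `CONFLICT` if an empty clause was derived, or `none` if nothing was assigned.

Answer: x1=F x2=T x3=T x4=F x5=F

Derivation:
unit clause [-4] forces x4=F; simplify:
  drop 4 from [4, 3] -> [3]
  drop 4 from [-5, 4] -> [-5]
  satisfied 1 clause(s); 6 remain; assigned so far: [4]
unit clause [3] forces x3=T; simplify:
  drop -3 from [-5, 1, -3] -> [-5, 1]
  drop -3 from [2, -3] -> [2]
  satisfied 1 clause(s); 5 remain; assigned so far: [3, 4]
unit clause [2] forces x2=T; simplify:
  satisfied 2 clause(s); 3 remain; assigned so far: [2, 3, 4]
unit clause [-1] forces x1=F; simplify:
  drop 1 from [-5, 1] -> [-5]
  satisfied 1 clause(s); 2 remain; assigned so far: [1, 2, 3, 4]
unit clause [-5] forces x5=F; simplify:
  satisfied 2 clause(s); 0 remain; assigned so far: [1, 2, 3, 4, 5]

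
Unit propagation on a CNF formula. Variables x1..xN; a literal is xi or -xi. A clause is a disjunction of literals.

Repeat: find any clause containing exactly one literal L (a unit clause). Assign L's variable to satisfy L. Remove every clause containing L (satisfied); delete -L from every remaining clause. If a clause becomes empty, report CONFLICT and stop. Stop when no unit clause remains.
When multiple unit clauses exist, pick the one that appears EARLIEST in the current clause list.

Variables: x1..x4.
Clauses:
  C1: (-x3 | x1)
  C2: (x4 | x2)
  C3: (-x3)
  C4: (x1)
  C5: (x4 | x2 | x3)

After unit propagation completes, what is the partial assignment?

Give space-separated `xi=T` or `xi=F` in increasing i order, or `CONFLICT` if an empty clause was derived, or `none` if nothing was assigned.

Answer: x1=T x3=F

Derivation:
unit clause [-3] forces x3=F; simplify:
  drop 3 from [4, 2, 3] -> [4, 2]
  satisfied 2 clause(s); 3 remain; assigned so far: [3]
unit clause [1] forces x1=T; simplify:
  satisfied 1 clause(s); 2 remain; assigned so far: [1, 3]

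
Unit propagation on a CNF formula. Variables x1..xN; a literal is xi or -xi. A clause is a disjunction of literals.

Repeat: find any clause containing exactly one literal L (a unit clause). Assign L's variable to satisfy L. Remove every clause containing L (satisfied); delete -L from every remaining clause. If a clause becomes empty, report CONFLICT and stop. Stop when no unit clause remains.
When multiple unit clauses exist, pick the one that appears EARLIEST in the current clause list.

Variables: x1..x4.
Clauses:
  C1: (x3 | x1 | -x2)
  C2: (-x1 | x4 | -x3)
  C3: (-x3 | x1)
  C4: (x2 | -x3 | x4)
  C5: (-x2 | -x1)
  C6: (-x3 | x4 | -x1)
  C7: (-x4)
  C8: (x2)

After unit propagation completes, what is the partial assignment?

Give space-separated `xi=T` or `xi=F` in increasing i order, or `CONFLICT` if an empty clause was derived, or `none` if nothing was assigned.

Answer: CONFLICT

Derivation:
unit clause [-4] forces x4=F; simplify:
  drop 4 from [-1, 4, -3] -> [-1, -3]
  drop 4 from [2, -3, 4] -> [2, -3]
  drop 4 from [-3, 4, -1] -> [-3, -1]
  satisfied 1 clause(s); 7 remain; assigned so far: [4]
unit clause [2] forces x2=T; simplify:
  drop -2 from [3, 1, -2] -> [3, 1]
  drop -2 from [-2, -1] -> [-1]
  satisfied 2 clause(s); 5 remain; assigned so far: [2, 4]
unit clause [-1] forces x1=F; simplify:
  drop 1 from [3, 1] -> [3]
  drop 1 from [-3, 1] -> [-3]
  satisfied 3 clause(s); 2 remain; assigned so far: [1, 2, 4]
unit clause [3] forces x3=T; simplify:
  drop -3 from [-3] -> [] (empty!)
  satisfied 1 clause(s); 1 remain; assigned so far: [1, 2, 3, 4]
CONFLICT (empty clause)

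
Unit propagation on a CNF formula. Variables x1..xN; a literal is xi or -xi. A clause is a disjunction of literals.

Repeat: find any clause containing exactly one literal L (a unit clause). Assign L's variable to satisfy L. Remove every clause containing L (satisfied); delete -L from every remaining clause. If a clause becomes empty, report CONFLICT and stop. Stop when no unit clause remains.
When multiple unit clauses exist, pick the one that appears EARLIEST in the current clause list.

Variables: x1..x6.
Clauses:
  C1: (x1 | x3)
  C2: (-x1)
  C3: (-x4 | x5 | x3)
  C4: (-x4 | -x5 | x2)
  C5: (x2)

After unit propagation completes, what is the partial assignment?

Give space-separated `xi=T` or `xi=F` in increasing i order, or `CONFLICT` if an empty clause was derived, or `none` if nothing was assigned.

Answer: x1=F x2=T x3=T

Derivation:
unit clause [-1] forces x1=F; simplify:
  drop 1 from [1, 3] -> [3]
  satisfied 1 clause(s); 4 remain; assigned so far: [1]
unit clause [3] forces x3=T; simplify:
  satisfied 2 clause(s); 2 remain; assigned so far: [1, 3]
unit clause [2] forces x2=T; simplify:
  satisfied 2 clause(s); 0 remain; assigned so far: [1, 2, 3]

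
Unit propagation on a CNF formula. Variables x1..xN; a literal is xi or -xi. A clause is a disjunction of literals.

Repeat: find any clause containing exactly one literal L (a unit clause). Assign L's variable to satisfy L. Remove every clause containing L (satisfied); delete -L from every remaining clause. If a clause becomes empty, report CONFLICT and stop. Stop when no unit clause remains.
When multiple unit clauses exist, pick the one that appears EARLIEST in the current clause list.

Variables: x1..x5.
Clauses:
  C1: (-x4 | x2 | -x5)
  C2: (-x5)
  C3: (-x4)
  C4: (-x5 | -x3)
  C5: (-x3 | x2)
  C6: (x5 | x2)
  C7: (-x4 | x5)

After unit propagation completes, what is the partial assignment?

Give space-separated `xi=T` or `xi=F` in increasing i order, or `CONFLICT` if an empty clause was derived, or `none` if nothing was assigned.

unit clause [-5] forces x5=F; simplify:
  drop 5 from [5, 2] -> [2]
  drop 5 from [-4, 5] -> [-4]
  satisfied 3 clause(s); 4 remain; assigned so far: [5]
unit clause [-4] forces x4=F; simplify:
  satisfied 2 clause(s); 2 remain; assigned so far: [4, 5]
unit clause [2] forces x2=T; simplify:
  satisfied 2 clause(s); 0 remain; assigned so far: [2, 4, 5]

Answer: x2=T x4=F x5=F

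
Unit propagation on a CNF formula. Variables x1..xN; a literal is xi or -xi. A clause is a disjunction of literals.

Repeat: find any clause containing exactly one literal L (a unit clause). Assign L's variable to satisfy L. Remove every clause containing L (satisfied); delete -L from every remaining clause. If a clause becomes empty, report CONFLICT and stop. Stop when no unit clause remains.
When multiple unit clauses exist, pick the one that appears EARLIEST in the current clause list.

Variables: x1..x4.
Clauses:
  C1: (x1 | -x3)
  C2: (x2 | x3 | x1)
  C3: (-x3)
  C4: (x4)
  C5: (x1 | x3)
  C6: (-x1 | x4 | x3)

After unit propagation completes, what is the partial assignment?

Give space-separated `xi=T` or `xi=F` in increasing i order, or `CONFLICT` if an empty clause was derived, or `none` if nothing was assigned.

Answer: x1=T x3=F x4=T

Derivation:
unit clause [-3] forces x3=F; simplify:
  drop 3 from [2, 3, 1] -> [2, 1]
  drop 3 from [1, 3] -> [1]
  drop 3 from [-1, 4, 3] -> [-1, 4]
  satisfied 2 clause(s); 4 remain; assigned so far: [3]
unit clause [4] forces x4=T; simplify:
  satisfied 2 clause(s); 2 remain; assigned so far: [3, 4]
unit clause [1] forces x1=T; simplify:
  satisfied 2 clause(s); 0 remain; assigned so far: [1, 3, 4]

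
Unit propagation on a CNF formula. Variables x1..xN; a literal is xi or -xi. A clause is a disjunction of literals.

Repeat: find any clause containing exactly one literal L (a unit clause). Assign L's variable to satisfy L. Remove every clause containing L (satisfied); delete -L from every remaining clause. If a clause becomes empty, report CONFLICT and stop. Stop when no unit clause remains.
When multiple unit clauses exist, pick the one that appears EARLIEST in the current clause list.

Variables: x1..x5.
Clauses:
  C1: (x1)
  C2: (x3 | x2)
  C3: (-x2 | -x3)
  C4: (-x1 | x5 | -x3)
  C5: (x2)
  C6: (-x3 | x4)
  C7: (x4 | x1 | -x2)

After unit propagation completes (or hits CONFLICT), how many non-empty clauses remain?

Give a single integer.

unit clause [1] forces x1=T; simplify:
  drop -1 from [-1, 5, -3] -> [5, -3]
  satisfied 2 clause(s); 5 remain; assigned so far: [1]
unit clause [2] forces x2=T; simplify:
  drop -2 from [-2, -3] -> [-3]
  satisfied 2 clause(s); 3 remain; assigned so far: [1, 2]
unit clause [-3] forces x3=F; simplify:
  satisfied 3 clause(s); 0 remain; assigned so far: [1, 2, 3]

Answer: 0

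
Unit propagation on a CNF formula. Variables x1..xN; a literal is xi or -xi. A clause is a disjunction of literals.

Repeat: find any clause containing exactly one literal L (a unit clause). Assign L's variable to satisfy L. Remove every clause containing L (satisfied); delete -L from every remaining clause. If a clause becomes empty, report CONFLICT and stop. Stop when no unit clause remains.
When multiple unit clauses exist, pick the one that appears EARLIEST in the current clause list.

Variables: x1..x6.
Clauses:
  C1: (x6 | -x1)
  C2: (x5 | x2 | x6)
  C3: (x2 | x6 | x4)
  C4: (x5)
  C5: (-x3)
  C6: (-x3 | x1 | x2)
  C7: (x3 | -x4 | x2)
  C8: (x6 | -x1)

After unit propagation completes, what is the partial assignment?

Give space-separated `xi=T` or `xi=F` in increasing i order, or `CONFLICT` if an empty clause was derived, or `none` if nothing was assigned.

unit clause [5] forces x5=T; simplify:
  satisfied 2 clause(s); 6 remain; assigned so far: [5]
unit clause [-3] forces x3=F; simplify:
  drop 3 from [3, -4, 2] -> [-4, 2]
  satisfied 2 clause(s); 4 remain; assigned so far: [3, 5]

Answer: x3=F x5=T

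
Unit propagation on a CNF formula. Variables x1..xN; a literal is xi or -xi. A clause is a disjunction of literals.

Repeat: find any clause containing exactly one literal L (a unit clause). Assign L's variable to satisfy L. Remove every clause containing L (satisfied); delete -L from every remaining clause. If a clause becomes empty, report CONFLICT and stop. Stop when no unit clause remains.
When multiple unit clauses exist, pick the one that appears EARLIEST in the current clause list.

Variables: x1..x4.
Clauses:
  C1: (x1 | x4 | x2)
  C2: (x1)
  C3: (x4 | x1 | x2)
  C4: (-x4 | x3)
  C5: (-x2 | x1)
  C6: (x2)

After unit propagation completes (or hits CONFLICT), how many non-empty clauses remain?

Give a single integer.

Answer: 1

Derivation:
unit clause [1] forces x1=T; simplify:
  satisfied 4 clause(s); 2 remain; assigned so far: [1]
unit clause [2] forces x2=T; simplify:
  satisfied 1 clause(s); 1 remain; assigned so far: [1, 2]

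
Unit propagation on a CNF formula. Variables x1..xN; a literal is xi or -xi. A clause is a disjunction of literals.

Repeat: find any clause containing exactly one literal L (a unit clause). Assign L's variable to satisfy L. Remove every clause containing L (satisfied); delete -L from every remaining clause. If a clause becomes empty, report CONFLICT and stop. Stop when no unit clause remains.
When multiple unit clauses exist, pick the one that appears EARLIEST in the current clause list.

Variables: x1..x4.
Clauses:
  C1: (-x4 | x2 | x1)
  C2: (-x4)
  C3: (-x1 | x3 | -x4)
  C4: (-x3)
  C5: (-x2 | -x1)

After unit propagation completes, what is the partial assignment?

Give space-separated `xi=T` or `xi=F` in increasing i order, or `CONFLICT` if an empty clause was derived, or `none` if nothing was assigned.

Answer: x3=F x4=F

Derivation:
unit clause [-4] forces x4=F; simplify:
  satisfied 3 clause(s); 2 remain; assigned so far: [4]
unit clause [-3] forces x3=F; simplify:
  satisfied 1 clause(s); 1 remain; assigned so far: [3, 4]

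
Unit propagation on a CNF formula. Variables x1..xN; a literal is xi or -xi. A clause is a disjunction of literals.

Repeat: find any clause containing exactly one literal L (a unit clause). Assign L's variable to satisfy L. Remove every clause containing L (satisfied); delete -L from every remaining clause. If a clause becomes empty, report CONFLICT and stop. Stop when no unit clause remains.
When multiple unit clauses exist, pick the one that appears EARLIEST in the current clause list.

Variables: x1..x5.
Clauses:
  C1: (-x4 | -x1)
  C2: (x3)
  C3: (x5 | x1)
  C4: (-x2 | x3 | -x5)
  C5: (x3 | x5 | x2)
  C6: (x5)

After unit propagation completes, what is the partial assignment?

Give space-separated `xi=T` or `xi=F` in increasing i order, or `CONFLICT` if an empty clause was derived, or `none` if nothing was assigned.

unit clause [3] forces x3=T; simplify:
  satisfied 3 clause(s); 3 remain; assigned so far: [3]
unit clause [5] forces x5=T; simplify:
  satisfied 2 clause(s); 1 remain; assigned so far: [3, 5]

Answer: x3=T x5=T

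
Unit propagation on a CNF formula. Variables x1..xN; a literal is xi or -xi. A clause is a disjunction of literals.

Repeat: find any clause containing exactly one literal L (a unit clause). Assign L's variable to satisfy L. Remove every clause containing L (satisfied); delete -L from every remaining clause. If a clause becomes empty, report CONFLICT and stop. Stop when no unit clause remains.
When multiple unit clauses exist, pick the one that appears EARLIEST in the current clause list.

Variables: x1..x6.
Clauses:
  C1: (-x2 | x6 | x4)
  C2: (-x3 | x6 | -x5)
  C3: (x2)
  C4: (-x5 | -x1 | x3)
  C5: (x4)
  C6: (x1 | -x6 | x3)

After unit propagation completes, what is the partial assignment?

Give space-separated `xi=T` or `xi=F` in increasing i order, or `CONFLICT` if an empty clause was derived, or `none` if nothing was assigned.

Answer: x2=T x4=T

Derivation:
unit clause [2] forces x2=T; simplify:
  drop -2 from [-2, 6, 4] -> [6, 4]
  satisfied 1 clause(s); 5 remain; assigned so far: [2]
unit clause [4] forces x4=T; simplify:
  satisfied 2 clause(s); 3 remain; assigned so far: [2, 4]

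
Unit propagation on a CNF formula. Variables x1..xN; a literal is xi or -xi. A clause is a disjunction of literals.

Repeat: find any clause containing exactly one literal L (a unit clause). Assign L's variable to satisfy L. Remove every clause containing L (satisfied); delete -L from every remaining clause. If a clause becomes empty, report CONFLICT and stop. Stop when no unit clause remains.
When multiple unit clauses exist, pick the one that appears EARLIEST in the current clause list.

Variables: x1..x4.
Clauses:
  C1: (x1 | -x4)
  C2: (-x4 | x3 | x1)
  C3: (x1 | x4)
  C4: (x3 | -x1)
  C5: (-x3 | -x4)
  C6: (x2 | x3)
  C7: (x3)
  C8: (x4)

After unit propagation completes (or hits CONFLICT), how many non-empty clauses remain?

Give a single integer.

unit clause [3] forces x3=T; simplify:
  drop -3 from [-3, -4] -> [-4]
  satisfied 4 clause(s); 4 remain; assigned so far: [3]
unit clause [-4] forces x4=F; simplify:
  drop 4 from [1, 4] -> [1]
  drop 4 from [4] -> [] (empty!)
  satisfied 2 clause(s); 2 remain; assigned so far: [3, 4]
CONFLICT (empty clause)

Answer: 1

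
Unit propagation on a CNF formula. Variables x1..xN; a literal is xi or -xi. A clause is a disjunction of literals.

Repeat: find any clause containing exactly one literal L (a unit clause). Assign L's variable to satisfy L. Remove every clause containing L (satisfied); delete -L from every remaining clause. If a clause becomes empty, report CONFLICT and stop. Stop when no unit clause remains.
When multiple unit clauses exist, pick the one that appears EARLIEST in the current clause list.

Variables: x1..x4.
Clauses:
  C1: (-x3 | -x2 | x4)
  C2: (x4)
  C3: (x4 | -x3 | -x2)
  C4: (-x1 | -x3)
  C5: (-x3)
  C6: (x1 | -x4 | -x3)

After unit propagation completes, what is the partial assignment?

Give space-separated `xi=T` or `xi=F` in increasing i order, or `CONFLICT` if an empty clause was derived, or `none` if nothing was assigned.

unit clause [4] forces x4=T; simplify:
  drop -4 from [1, -4, -3] -> [1, -3]
  satisfied 3 clause(s); 3 remain; assigned so far: [4]
unit clause [-3] forces x3=F; simplify:
  satisfied 3 clause(s); 0 remain; assigned so far: [3, 4]

Answer: x3=F x4=T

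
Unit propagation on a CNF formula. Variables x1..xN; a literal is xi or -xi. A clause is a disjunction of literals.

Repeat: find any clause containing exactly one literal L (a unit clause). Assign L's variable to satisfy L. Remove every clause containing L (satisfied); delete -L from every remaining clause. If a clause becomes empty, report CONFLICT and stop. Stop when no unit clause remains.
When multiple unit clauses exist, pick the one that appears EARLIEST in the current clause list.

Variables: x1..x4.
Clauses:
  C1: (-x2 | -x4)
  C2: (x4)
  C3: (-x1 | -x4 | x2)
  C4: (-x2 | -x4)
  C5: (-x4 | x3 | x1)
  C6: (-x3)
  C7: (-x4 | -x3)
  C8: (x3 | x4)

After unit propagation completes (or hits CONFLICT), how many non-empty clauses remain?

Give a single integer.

unit clause [4] forces x4=T; simplify:
  drop -4 from [-2, -4] -> [-2]
  drop -4 from [-1, -4, 2] -> [-1, 2]
  drop -4 from [-2, -4] -> [-2]
  drop -4 from [-4, 3, 1] -> [3, 1]
  drop -4 from [-4, -3] -> [-3]
  satisfied 2 clause(s); 6 remain; assigned so far: [4]
unit clause [-2] forces x2=F; simplify:
  drop 2 from [-1, 2] -> [-1]
  satisfied 2 clause(s); 4 remain; assigned so far: [2, 4]
unit clause [-1] forces x1=F; simplify:
  drop 1 from [3, 1] -> [3]
  satisfied 1 clause(s); 3 remain; assigned so far: [1, 2, 4]
unit clause [3] forces x3=T; simplify:
  drop -3 from [-3] -> [] (empty!)
  drop -3 from [-3] -> [] (empty!)
  satisfied 1 clause(s); 2 remain; assigned so far: [1, 2, 3, 4]
CONFLICT (empty clause)

Answer: 0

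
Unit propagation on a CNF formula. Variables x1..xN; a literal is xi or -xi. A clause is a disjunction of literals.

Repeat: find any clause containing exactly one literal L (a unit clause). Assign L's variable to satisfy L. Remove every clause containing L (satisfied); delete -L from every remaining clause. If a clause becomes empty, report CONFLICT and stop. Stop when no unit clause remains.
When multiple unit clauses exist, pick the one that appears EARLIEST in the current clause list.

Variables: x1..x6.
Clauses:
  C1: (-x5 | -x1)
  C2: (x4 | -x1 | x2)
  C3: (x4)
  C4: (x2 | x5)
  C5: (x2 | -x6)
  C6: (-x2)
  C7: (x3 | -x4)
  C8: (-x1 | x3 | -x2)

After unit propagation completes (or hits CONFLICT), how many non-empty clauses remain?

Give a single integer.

Answer: 0

Derivation:
unit clause [4] forces x4=T; simplify:
  drop -4 from [3, -4] -> [3]
  satisfied 2 clause(s); 6 remain; assigned so far: [4]
unit clause [-2] forces x2=F; simplify:
  drop 2 from [2, 5] -> [5]
  drop 2 from [2, -6] -> [-6]
  satisfied 2 clause(s); 4 remain; assigned so far: [2, 4]
unit clause [5] forces x5=T; simplify:
  drop -5 from [-5, -1] -> [-1]
  satisfied 1 clause(s); 3 remain; assigned so far: [2, 4, 5]
unit clause [-1] forces x1=F; simplify:
  satisfied 1 clause(s); 2 remain; assigned so far: [1, 2, 4, 5]
unit clause [-6] forces x6=F; simplify:
  satisfied 1 clause(s); 1 remain; assigned so far: [1, 2, 4, 5, 6]
unit clause [3] forces x3=T; simplify:
  satisfied 1 clause(s); 0 remain; assigned so far: [1, 2, 3, 4, 5, 6]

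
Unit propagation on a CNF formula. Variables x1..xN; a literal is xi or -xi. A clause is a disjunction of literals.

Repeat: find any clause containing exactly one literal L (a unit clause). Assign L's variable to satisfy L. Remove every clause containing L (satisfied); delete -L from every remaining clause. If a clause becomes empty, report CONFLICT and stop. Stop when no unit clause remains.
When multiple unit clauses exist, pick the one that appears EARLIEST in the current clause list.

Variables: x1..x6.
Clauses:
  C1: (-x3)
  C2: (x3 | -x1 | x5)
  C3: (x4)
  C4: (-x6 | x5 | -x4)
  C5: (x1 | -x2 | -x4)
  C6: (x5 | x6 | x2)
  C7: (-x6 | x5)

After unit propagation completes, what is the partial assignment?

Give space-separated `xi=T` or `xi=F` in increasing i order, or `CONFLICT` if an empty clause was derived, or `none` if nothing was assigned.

unit clause [-3] forces x3=F; simplify:
  drop 3 from [3, -1, 5] -> [-1, 5]
  satisfied 1 clause(s); 6 remain; assigned so far: [3]
unit clause [4] forces x4=T; simplify:
  drop -4 from [-6, 5, -4] -> [-6, 5]
  drop -4 from [1, -2, -4] -> [1, -2]
  satisfied 1 clause(s); 5 remain; assigned so far: [3, 4]

Answer: x3=F x4=T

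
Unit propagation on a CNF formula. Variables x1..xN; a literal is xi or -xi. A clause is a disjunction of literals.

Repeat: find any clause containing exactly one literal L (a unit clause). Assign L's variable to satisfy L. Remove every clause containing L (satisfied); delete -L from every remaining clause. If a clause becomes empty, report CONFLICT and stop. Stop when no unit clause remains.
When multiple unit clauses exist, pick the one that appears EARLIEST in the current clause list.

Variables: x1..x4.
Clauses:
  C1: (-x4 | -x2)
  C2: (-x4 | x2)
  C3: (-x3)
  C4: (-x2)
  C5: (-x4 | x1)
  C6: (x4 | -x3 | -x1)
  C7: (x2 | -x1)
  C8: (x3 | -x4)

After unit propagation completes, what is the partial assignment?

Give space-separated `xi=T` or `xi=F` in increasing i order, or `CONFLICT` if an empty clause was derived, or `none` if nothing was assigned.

unit clause [-3] forces x3=F; simplify:
  drop 3 from [3, -4] -> [-4]
  satisfied 2 clause(s); 6 remain; assigned so far: [3]
unit clause [-2] forces x2=F; simplify:
  drop 2 from [-4, 2] -> [-4]
  drop 2 from [2, -1] -> [-1]
  satisfied 2 clause(s); 4 remain; assigned so far: [2, 3]
unit clause [-4] forces x4=F; simplify:
  satisfied 3 clause(s); 1 remain; assigned so far: [2, 3, 4]
unit clause [-1] forces x1=F; simplify:
  satisfied 1 clause(s); 0 remain; assigned so far: [1, 2, 3, 4]

Answer: x1=F x2=F x3=F x4=F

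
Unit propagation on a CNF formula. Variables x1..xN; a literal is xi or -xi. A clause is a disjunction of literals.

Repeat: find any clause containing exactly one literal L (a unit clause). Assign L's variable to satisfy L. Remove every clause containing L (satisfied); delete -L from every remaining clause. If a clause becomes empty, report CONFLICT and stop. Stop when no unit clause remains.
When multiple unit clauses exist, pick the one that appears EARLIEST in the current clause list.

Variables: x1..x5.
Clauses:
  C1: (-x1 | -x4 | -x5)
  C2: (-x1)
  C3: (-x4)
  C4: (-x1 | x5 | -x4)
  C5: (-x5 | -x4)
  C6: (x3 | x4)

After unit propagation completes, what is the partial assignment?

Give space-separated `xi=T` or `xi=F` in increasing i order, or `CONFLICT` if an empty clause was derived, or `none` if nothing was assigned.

unit clause [-1] forces x1=F; simplify:
  satisfied 3 clause(s); 3 remain; assigned so far: [1]
unit clause [-4] forces x4=F; simplify:
  drop 4 from [3, 4] -> [3]
  satisfied 2 clause(s); 1 remain; assigned so far: [1, 4]
unit clause [3] forces x3=T; simplify:
  satisfied 1 clause(s); 0 remain; assigned so far: [1, 3, 4]

Answer: x1=F x3=T x4=F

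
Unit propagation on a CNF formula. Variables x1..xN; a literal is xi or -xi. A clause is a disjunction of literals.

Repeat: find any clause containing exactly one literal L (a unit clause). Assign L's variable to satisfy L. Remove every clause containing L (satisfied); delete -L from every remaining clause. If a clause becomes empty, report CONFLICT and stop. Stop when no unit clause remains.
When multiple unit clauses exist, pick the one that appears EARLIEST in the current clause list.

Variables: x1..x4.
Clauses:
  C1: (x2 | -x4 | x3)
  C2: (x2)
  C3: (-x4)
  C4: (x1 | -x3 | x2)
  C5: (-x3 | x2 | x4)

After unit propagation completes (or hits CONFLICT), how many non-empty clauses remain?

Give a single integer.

Answer: 0

Derivation:
unit clause [2] forces x2=T; simplify:
  satisfied 4 clause(s); 1 remain; assigned so far: [2]
unit clause [-4] forces x4=F; simplify:
  satisfied 1 clause(s); 0 remain; assigned so far: [2, 4]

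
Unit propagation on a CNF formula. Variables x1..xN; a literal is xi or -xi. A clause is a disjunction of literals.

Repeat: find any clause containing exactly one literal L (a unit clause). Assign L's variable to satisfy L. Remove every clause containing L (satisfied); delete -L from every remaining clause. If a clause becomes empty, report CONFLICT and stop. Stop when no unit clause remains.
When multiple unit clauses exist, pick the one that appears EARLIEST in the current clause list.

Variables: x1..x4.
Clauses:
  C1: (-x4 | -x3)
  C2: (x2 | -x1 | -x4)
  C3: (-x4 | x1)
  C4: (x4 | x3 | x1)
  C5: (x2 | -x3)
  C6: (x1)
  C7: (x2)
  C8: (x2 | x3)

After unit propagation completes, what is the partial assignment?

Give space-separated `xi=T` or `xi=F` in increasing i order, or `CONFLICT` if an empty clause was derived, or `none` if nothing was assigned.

unit clause [1] forces x1=T; simplify:
  drop -1 from [2, -1, -4] -> [2, -4]
  satisfied 3 clause(s); 5 remain; assigned so far: [1]
unit clause [2] forces x2=T; simplify:
  satisfied 4 clause(s); 1 remain; assigned so far: [1, 2]

Answer: x1=T x2=T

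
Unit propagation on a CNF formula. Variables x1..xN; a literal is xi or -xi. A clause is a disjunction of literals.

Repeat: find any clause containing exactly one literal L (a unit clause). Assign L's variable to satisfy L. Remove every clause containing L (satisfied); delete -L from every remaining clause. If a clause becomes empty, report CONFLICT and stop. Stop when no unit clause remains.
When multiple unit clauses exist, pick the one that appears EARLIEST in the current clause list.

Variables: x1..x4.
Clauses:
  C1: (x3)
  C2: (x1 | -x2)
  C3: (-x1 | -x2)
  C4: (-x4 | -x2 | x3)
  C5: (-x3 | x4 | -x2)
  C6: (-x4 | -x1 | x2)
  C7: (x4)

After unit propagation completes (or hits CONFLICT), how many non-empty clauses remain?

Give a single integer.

Answer: 3

Derivation:
unit clause [3] forces x3=T; simplify:
  drop -3 from [-3, 4, -2] -> [4, -2]
  satisfied 2 clause(s); 5 remain; assigned so far: [3]
unit clause [4] forces x4=T; simplify:
  drop -4 from [-4, -1, 2] -> [-1, 2]
  satisfied 2 clause(s); 3 remain; assigned so far: [3, 4]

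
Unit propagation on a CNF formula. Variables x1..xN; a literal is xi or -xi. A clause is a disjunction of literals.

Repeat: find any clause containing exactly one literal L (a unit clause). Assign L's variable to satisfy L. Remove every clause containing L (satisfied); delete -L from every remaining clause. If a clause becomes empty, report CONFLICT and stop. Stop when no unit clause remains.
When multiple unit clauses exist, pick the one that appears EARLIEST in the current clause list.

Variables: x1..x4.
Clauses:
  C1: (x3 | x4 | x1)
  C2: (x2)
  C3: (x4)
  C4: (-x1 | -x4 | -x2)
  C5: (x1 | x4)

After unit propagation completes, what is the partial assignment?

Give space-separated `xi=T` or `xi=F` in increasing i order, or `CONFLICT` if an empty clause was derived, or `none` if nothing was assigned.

Answer: x1=F x2=T x4=T

Derivation:
unit clause [2] forces x2=T; simplify:
  drop -2 from [-1, -4, -2] -> [-1, -4]
  satisfied 1 clause(s); 4 remain; assigned so far: [2]
unit clause [4] forces x4=T; simplify:
  drop -4 from [-1, -4] -> [-1]
  satisfied 3 clause(s); 1 remain; assigned so far: [2, 4]
unit clause [-1] forces x1=F; simplify:
  satisfied 1 clause(s); 0 remain; assigned so far: [1, 2, 4]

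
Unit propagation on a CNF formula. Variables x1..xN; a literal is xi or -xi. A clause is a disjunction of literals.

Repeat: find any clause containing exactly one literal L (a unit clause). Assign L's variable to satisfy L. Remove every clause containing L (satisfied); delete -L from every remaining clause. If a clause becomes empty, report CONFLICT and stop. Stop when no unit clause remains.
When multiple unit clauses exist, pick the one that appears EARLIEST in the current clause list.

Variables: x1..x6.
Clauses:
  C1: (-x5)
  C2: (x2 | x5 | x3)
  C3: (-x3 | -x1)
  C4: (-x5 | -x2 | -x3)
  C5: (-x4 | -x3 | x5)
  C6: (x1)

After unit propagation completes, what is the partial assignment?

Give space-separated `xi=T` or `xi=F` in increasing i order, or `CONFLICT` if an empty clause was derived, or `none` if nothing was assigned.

Answer: x1=T x2=T x3=F x5=F

Derivation:
unit clause [-5] forces x5=F; simplify:
  drop 5 from [2, 5, 3] -> [2, 3]
  drop 5 from [-4, -3, 5] -> [-4, -3]
  satisfied 2 clause(s); 4 remain; assigned so far: [5]
unit clause [1] forces x1=T; simplify:
  drop -1 from [-3, -1] -> [-3]
  satisfied 1 clause(s); 3 remain; assigned so far: [1, 5]
unit clause [-3] forces x3=F; simplify:
  drop 3 from [2, 3] -> [2]
  satisfied 2 clause(s); 1 remain; assigned so far: [1, 3, 5]
unit clause [2] forces x2=T; simplify:
  satisfied 1 clause(s); 0 remain; assigned so far: [1, 2, 3, 5]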